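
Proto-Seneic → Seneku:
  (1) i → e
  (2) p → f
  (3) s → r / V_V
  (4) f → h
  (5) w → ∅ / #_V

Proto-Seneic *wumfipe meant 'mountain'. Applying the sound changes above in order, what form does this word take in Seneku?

Seneku: *wumfipe
  wumfipe → wumfepe   [vowel merger]
  wumfepe → wumfefe   [unconditioned shift]
  wumfefe (rule 3 does not apply)
  wumfefe → wumhehe   [unconditioned shift]
  wumhehe → umhehe   [glide loss]
  giving Seneku umhehe.

umhehe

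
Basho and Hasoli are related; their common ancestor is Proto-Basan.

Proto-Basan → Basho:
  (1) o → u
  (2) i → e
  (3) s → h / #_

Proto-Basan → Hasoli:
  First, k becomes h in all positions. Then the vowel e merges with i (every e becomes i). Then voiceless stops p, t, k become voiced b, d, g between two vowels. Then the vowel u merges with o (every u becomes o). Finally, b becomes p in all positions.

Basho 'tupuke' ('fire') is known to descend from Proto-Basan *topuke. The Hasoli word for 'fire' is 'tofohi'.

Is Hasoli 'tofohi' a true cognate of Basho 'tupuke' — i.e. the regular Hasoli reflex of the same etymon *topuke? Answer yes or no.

Derive the expected Hasoli reflex of *topuke:
Hasoli: *topuke
  topuke → topuhe   [unconditioned shift]
  topuhe → topuhi   [vowel merger]
  topuhi → tobuhi   [intervocalic voicing]
  tobuhi → tobohi   [vowel merger]
  tobohi → topohi   [unconditioned shift]
  giving Hasoli topohi.
The regular Hasoli reflex would be 'topohi', but the attested form is 'tofohi'. The correspondence is irregular, so they are not cognates (the Hasoli form has a different source).

no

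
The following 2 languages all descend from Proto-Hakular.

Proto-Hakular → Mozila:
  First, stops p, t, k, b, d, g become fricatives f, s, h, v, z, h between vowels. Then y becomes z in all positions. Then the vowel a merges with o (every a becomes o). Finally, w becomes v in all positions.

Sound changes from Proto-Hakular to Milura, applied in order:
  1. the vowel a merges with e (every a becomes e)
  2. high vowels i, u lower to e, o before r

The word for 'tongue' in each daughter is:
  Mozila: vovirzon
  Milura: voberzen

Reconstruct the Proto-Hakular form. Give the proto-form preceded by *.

*vobirzan

Position 7: Mozila has o, Milura has e. Taking the neighbouring segments as reconstructed: Mozila o could go back to *a or *o; Milura e could go back to *a or *e — the one source consistent with every daughter is *a.
Position 4: Mozila has i, Milura has e. Mozila preserves i here (none of its changes turn any other segment into i), so the proto-segment is *i.
This points to *vobirzan. Verify forward in each daughter:
Mozila: start from *vobirzan.
  rule 1 (intervocalic lenition): vobirzan → vovirzan
  rule 2: no change — vovirzan
  rule 3 (vowel merger): vovirzan → vovirzon
  rule 4: no change — vovirzon
  ⇒ Mozila vovirzon
Milura: *vobirzan
  vobirzan → vobirzen   [vowel merger]
  vobirzen → voberzen   [pre-rhotic lowering]
  giving Milura voberzen.
*vobirzan is the unique common source.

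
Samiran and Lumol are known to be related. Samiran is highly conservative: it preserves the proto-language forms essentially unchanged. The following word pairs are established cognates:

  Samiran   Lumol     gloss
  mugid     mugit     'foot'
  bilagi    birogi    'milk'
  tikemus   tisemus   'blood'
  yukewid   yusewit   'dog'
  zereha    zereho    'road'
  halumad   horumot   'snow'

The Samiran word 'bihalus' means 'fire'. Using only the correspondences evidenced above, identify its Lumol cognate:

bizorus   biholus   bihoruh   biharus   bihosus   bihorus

bilagi ~ birogi, halumad ~ horumot — Samiran a corresponds to Lumol o after a consonant, before a consonant other than r, m, n, p, b, f, v.
halumad ~ horumot — Samiran l corresponds to Lumol r between vowels (before a back vowel).
Applying these to Samiran 'bihalus':
  bihalus → biholus   (a→o after a consonant, before a consonant other than r, m, n, p, b, f, v)
  biholus → bihorus   (l→r between vowels (before a back vowel))
So the Lumol cognate is 'bihorus'.

bihorus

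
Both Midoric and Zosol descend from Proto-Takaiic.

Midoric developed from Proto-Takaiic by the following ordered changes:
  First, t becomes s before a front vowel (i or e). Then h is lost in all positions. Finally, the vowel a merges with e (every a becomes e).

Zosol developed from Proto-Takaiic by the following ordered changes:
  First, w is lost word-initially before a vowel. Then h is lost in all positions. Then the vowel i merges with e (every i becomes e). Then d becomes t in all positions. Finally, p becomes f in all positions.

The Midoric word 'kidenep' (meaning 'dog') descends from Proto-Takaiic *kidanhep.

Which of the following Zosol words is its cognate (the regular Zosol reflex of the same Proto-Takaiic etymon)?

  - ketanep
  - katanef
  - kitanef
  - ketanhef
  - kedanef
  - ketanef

ketanef

Zosol: *kidanhep > kidanep > kedanep > ketanep > ketanef  (by h-loss, vowel merger, unconditioned shift, unconditioned shift)
Among the options, 'ketanef' alone shows every Zosol change applied in order.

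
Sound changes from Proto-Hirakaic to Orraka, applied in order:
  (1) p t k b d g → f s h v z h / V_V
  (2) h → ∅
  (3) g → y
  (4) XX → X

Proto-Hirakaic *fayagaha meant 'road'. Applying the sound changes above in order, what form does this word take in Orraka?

Orraka: start from *fayagaha.
  rule 1 (intervocalic lenition): fayagaha → fayahaha
  rule 2 (h-loss): fayahaha → fayaaa
  rule 3: no change — fayaaa
  rule 4 (degemination): fayaaa → faya
  ⇒ Orraka faya

faya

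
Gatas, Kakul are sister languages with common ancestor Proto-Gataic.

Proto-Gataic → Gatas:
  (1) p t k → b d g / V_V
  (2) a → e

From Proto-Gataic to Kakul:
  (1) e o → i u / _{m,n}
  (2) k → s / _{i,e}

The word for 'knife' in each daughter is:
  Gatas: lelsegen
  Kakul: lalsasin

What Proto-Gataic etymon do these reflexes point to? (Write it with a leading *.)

*lalsaken

Position 5: Gatas has e, Kakul has a. Kakul preserves a here (none of its changes turn any other segment into a), so the proto-segment is *a.
Position 6: Gatas has g, Kakul has s. Taking the neighbouring segments as reconstructed: Gatas g could go back to *k or *g; Kakul s could go back to *k or *s — the one source consistent with every daughter is *k.
Position 2: Gatas has e, Kakul has a. Kakul preserves a here (none of its changes turn any other segment into a), so the proto-segment is *a.
Verify the candidate proto-form against each daughter:
Gatas: *lalsaken
  lalsaken → lalsagen   [intervocalic voicing]
  lalsagen → lelsegen   [vowel merger]
  giving Gatas lelsegen.
Kakul: *lalsaken
  lalsaken → lalsakin   [pre-nasal raising]
  lalsakin → lalsasin   [palatalisation]
  giving Kakul lalsasin.
*lalsaken is the unique common source.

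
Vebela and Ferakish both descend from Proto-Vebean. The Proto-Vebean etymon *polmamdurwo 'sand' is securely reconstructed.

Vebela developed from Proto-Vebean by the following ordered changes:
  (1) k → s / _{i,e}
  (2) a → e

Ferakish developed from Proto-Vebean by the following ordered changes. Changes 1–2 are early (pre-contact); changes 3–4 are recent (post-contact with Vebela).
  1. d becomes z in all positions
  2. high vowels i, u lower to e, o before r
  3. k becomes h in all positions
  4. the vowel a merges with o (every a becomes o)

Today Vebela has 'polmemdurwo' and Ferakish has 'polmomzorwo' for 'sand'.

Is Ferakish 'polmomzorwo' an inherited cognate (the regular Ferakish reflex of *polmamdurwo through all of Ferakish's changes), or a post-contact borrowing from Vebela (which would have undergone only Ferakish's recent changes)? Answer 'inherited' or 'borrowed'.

inherited

If inherited, *polmamdurwo would pass through all of Ferakish's changes:
Ferakish: *polmamdurwo > polmamzurwo > polmamzorwo > polmomzorwo  (by unconditioned shift, pre-rhotic lowering, vowel merger)
If borrowed from Vebela 'polmemdurwo' after the early changes, it would undergo only the recent ones:
  rule 3 (unconditioned shift): no change (polmemdurwo)
  rule 4 (vowel merger): no change (polmemdurwo)
  ⇒ as a loan: polmemdurwo
Ferakish 'polmomzorwo' matches the inherited outcome exactly, so it is an inherited cognate, not a loan.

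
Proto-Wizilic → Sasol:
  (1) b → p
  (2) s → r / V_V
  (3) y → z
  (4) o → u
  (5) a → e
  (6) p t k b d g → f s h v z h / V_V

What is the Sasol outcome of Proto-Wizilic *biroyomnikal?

Sasol: *biroyomnikal > piroyomnikal > pirozomnikal > piruzumnikal > piruzumnikel > piruzumnihel  (by unconditioned shift, unconditioned shift, vowel merger, vowel merger, intervocalic lenition)

piruzumnihel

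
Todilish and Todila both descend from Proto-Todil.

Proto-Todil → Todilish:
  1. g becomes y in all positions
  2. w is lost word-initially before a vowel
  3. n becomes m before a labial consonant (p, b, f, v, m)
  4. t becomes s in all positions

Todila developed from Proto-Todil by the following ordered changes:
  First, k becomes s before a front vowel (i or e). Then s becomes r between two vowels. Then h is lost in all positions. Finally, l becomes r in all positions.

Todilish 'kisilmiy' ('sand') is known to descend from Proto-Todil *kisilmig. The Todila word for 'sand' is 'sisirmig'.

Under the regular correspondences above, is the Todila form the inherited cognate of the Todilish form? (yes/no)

no

Derive the expected Todila reflex of *kisilmig:
Todila: *kisilmig
  kisilmig → sisilmig   [palatalisation]
  sisilmig → sirilmig   [rhotacism]
  sirilmig (rule 3 does not apply)
  sirilmig → sirirmig   [unconditioned shift]
  giving Todila sirirmig.
The regular Todila reflex would be 'sirirmig', but the attested form is 'sisirmig'. The correspondence is irregular, so they are not cognates (the Todila form has a different source).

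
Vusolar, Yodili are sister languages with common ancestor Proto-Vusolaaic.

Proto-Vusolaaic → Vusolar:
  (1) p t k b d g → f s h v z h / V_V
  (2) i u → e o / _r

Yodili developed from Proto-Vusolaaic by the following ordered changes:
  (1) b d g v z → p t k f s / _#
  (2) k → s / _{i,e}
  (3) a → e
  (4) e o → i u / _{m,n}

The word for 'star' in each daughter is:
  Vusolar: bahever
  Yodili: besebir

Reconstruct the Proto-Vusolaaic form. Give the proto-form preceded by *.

Position 5: Vusolar has v, Yodili has b. Yodili preserves b here (none of its changes turn any other segment into b), so the proto-segment is *b.
Position 3: Vusolar has h, Yodili has s. Taking the neighbouring segments as reconstructed: Vusolar h could go back to *k or *g or *h; Yodili s could go back to *k or *s — the one source consistent with every daughter is *k.
Verify the candidate proto-form against each daughter:
Vusolar: start from *bakebir.
  rule 1 (intervocalic lenition): bakebir → bahevir
  rule 2 (pre-rhotic lowering): bahevir → bahever
  ⇒ Vusolar bahever
Yodili: *bakebir
  bakebir (rule 1 does not apply)
  bakebir → basebir   [palatalisation]
  basebir → besebir   [vowel merger]
  besebir (rule 4 does not apply)
  giving Yodili besebir.
No other proto-form is consistent with every reflex, so the reconstruction is *bakebir.

*bakebir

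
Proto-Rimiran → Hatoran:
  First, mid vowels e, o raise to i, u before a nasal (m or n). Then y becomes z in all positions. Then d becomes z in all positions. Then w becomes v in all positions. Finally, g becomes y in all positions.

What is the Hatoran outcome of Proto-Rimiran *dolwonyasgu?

Hatoran: start from *dolwonyasgu.
  rule 1 (pre-nasal raising): dolwonyasgu → dolwunyasgu
  rule 2 (unconditioned shift): dolwunyasgu → dolwunzasgu
  rule 3 (unconditioned shift): dolwunzasgu → zolwunzasgu
  rule 4 (unconditioned shift): zolwunzasgu → zolvunzasgu
  rule 5 (unconditioned shift): zolvunzasgu → zolvunzasyu
  ⇒ Hatoran zolvunzasyu

zolvunzasyu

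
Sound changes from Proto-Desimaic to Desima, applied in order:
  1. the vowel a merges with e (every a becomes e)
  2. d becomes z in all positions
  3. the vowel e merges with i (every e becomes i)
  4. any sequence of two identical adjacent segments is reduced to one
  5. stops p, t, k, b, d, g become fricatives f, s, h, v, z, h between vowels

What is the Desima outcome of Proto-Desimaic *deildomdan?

Desima: *deildomdan
  deildomdan → deildomden   [vowel merger]
  deildomden → zeilzomzen   [unconditioned shift]
  zeilzomzen → ziilzomzin   [vowel merger]
  ziilzomzin → zilzomzin   [degemination]
  zilzomzin (rule 5 does not apply)
  giving Desima zilzomzin.

zilzomzin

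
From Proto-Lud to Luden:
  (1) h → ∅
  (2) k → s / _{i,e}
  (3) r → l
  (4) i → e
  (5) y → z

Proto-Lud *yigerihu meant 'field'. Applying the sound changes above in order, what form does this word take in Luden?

Luden: *yigerihu
  yigerihu → yigeriu   [h-loss]
  yigeriu (rule 2 does not apply)
  yigeriu → yigeliu   [unconditioned shift]
  yigeliu → yegeleu   [vowel merger]
  yegeleu → zegeleu   [unconditioned shift]
  giving Luden zegeleu.

zegeleu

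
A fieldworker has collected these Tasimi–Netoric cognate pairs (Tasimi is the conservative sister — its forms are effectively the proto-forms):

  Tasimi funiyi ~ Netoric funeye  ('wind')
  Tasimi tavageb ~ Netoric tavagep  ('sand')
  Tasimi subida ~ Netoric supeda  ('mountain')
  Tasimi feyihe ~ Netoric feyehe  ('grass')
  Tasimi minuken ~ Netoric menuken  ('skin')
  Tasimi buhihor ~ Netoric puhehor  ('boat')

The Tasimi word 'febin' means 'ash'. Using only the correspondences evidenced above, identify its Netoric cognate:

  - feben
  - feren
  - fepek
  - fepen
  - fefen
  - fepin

fepen

subida ~ supeda — Tasimi b corresponds to Netoric p between vowels (before a front vowel).
minuken ~ menuken — Tasimi i corresponds to Netoric e after a consonant, before a nasal.
Applying these to Tasimi 'febin':
  febin → fepin   (b→p between vowels (before a front vowel))
  fepin → fepen   (i→e after a consonant, before a nasal)
So the Netoric cognate is 'fepen'.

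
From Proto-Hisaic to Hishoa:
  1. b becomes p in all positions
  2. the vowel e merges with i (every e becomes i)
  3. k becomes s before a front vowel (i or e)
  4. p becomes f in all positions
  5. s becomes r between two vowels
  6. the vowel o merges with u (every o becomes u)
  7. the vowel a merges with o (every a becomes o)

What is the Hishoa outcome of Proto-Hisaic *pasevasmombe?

forivosmumfi

Hishoa: *pasevasmombe
  pasevasmombe → pasevasmompe   [unconditioned shift]
  pasevasmompe → pasivasmompi   [vowel merger]
  pasivasmompi (rule 3 does not apply)
  pasivasmompi → fasivasmomfi   [unconditioned shift]
  fasivasmomfi → farivasmomfi   [rhotacism]
  farivasmomfi → farivasmumfi   [vowel merger]
  farivasmumfi → forivosmumfi   [vowel merger]
  giving Hishoa forivosmumfi.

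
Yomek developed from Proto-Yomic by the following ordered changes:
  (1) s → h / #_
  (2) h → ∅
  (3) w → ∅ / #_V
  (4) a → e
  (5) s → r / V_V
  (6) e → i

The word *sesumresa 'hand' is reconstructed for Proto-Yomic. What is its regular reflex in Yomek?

Yomek: *sesumresa > hesumresa > esumresa > esumrese > erumrere > irumriri  (by debuccalisation, h-loss, vowel merger, rhotacism, vowel merger)

irumriri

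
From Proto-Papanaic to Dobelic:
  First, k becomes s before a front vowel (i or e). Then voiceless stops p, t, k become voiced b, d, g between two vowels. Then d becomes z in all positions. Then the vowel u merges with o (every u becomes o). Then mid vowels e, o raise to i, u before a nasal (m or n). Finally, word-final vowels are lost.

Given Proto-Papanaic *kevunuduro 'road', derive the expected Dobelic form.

Dobelic: *kevunuduro > sevunuduro > sevunuzuro > sevonozoro > sevunozoro > sevunozor  (by palatalisation, unconditioned shift, vowel merger, pre-nasal raising, apocope)

sevunozor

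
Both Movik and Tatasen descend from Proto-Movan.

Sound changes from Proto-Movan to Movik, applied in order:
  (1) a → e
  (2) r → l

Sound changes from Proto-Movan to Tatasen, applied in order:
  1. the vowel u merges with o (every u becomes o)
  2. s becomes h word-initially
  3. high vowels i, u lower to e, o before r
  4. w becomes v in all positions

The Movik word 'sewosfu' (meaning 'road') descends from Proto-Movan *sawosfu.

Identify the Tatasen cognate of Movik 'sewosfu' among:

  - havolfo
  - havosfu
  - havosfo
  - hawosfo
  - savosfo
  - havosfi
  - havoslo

Tatasen: start from *sawosfu.
  rule 1 (vowel merger): sawosfu → sawosfo
  rule 2 (debuccalisation): sawosfo → hawosfo
  rule 3: no change — hawosfo
  rule 4 (unconditioned shift): hawosfo → havosfo
  ⇒ Tatasen havosfo
The other candidates each miss or misapply at least one Tatasen change.

havosfo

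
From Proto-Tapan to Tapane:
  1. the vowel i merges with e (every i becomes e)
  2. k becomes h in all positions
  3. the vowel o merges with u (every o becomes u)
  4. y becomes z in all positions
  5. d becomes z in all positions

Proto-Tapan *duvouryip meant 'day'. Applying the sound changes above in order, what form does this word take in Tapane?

zuvuurzep

Tapane: *duvouryip > duvouryep > duvuuryep > duvuurzep > zuvuurzep  (by vowel merger, vowel merger, unconditioned shift, unconditioned shift)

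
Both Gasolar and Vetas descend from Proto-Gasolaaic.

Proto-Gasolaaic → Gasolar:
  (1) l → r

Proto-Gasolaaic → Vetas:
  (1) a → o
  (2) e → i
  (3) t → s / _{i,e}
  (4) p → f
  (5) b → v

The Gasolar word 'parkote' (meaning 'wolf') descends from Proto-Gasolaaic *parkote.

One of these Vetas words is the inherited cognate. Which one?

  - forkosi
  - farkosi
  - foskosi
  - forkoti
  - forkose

forkosi

Vetas: start from *parkote.
  rule 1 (vowel merger): parkote → porkote
  rule 2 (vowel merger): porkote → porkoti
  rule 3 (palatalisation): porkoti → porkosi
  rule 4 (unconditioned shift): porkosi → forkosi
  rule 5: no change — forkosi
  ⇒ Vetas forkosi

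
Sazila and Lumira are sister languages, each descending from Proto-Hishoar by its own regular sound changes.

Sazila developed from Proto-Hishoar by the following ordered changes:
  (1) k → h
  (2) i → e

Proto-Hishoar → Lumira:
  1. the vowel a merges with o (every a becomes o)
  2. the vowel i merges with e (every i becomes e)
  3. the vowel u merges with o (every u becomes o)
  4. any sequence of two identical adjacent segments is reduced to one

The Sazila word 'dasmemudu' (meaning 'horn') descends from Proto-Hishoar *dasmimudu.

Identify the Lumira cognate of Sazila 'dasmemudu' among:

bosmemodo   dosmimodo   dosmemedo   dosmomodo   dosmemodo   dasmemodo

dosmemodo

Lumira: start from *dasmimudu.
  rule 1 (vowel merger): dasmimudu → dosmimudu
  rule 2 (vowel merger): dosmimudu → dosmemudu
  rule 3 (vowel merger): dosmemudu → dosmemodo
  rule 4: no change — dosmemodo
  ⇒ Lumira dosmemodo
Among the options, 'dosmemodo' alone shows every Lumira change applied in order.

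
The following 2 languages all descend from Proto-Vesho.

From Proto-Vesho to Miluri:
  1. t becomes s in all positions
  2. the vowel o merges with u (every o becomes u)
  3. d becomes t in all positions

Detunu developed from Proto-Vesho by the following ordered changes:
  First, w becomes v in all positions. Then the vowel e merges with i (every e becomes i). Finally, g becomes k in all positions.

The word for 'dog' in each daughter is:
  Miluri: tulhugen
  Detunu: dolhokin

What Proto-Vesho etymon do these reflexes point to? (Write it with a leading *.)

Position 1: Miluri has t, Detunu has d. Detunu preserves d here (none of its changes turn any other segment into d), so the proto-segment is *d.
Position 2: Miluri has u, Detunu has o. Detunu preserves o here (none of its changes turn any other segment into o), so the proto-segment is *o.
Position 7: Miluri has e, Detunu has i. Miluri preserves e here (none of its changes turn any other segment into e), so the proto-segment is *e.
Verify the candidate proto-form against each daughter:
Miluri: *dolhogen > dulhugen > tulhugen  (by vowel merger, unconditioned shift)
Detunu: *dolhogen > dolhogin > dolhokin  (by vowel merger, unconditioned shift)
Only *dolhogen yields all of Miluri tulhugen, Detunu dolhokin.

*dolhogen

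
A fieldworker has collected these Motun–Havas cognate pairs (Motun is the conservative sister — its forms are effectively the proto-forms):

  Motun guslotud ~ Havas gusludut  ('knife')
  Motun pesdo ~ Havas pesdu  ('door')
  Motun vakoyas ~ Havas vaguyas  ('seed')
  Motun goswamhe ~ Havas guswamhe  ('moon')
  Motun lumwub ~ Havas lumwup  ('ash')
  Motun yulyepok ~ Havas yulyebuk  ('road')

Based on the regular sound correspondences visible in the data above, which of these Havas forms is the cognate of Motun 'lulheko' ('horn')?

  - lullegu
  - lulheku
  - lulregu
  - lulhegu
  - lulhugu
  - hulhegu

vakoyas ~ vaguyas — Motun k corresponds to Havas g between vowels (before a back vowel).
pesdo ~ pesdu — Motun o corresponds to Havas u word-finally.
Applying these to Motun 'lulheko':
  lulheko → lulhego   (k→g between vowels (before a back vowel))
  lulhego → lulhegu   (o→u word-finally)
So the Havas cognate is 'lulhegu'.

lulhegu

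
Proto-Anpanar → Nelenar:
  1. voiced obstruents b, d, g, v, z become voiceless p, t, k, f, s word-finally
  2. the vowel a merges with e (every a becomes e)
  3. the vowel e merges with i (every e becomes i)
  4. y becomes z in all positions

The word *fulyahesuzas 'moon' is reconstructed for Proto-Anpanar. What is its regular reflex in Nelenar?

fulzihisuzis

Nelenar: *fulyahesuzas > fulyehesuzes > fulyihisuzis > fulzihisuzis  (by vowel merger, vowel merger, unconditioned shift)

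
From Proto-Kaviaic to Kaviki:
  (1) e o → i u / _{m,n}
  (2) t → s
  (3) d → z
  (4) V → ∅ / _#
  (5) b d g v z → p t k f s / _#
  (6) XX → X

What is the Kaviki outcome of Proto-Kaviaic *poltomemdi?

polsumims

Kaviki: *poltomemdi
  poltomemdi → poltumimdi   [pre-nasal raising]
  poltumimdi → polsumimdi   [unconditioned shift]
  polsumimdi → polsumimzi   [unconditioned shift]
  polsumimzi → polsumimz   [apocope]
  polsumimz → polsumims   [final devoicing]
  polsumims (rule 6 does not apply)
  giving Kaviki polsumims.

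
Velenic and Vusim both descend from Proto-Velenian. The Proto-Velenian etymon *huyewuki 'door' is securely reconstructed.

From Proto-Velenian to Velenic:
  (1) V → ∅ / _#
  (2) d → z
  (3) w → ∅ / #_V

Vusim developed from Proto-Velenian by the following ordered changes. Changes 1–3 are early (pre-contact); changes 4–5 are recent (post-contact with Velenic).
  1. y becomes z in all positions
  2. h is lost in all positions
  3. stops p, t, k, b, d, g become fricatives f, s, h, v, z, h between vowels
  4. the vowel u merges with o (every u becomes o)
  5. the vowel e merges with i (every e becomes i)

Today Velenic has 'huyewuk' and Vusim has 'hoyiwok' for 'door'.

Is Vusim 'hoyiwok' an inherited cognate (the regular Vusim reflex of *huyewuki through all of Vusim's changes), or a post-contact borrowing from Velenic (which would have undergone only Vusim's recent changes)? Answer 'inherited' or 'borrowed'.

borrowed

If inherited, *huyewuki would pass through all of Vusim's changes:
Vusim: *huyewuki
  huyewuki → huzewuki   [unconditioned shift]
  huzewuki → uzewuki   [h-loss]
  uzewuki → uzewuhi   [intervocalic lenition]
  uzewuhi → ozewohi   [vowel merger]
  ozewohi → oziwohi   [vowel merger]
  giving Vusim oziwohi.
If borrowed from Velenic 'huyewuk' after the early changes, it would undergo only the recent ones:
  rule 4 (vowel merger): huyewuk → hoyewok
  rule 5 (vowel merger): hoyewok → hoyiwok
  ⇒ as a loan: hoyiwok
Vusim 'hoyiwok' matches the loan outcome 'hoyiwok', not the inherited 'oziwohi' — it skipped the early Vusim changes, so it was borrowed from Velenic.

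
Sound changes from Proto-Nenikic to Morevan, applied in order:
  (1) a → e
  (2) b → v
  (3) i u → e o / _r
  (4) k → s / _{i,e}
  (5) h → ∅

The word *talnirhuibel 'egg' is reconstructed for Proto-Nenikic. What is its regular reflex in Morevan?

telneruivel

Morevan: *talnirhuibel
  talnirhuibel → telnirhuibel   [vowel merger]
  telnirhuibel → telnirhuivel   [unconditioned shift]
  telnirhuivel → telnerhuivel   [pre-rhotic lowering]
  telnerhuivel (rule 4 does not apply)
  telnerhuivel → telneruivel   [h-loss]
  giving Morevan telneruivel.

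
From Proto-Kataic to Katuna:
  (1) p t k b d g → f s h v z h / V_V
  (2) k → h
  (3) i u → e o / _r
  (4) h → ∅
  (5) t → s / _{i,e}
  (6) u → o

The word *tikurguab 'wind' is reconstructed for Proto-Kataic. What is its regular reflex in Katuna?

siorgoab

Katuna: *tikurguab > tihurguab > tihorguab > tiorguab > siorguab > siorgoab  (by intervocalic lenition, pre-rhotic lowering, h-loss, palatalisation, vowel merger)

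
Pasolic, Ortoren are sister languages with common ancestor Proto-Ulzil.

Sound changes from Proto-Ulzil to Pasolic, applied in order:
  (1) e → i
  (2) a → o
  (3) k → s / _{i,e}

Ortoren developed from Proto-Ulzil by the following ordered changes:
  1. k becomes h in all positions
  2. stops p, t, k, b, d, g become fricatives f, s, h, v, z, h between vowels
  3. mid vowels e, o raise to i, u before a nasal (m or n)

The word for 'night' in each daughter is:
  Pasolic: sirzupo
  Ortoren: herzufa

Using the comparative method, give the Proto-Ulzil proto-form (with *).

*kerzupa

Position 6: Pasolic has p, Ortoren has f. Pasolic preserves p here (none of its changes turn any other segment into p), so the proto-segment is *p.
Position 1: Pasolic has s, Ortoren has h. Taking the neighbouring segments as reconstructed: Pasolic s could go back to *k or *s; Ortoren h could go back to *k or *h — the one source consistent with every daughter is *k.
Position 2: Pasolic has i, Ortoren has e. Ortoren preserves e here (none of its changes turn any other segment into e), so the proto-segment is *e.
Verify the candidate proto-form against each daughter:
Pasolic: *kerzupa > kirzupa > kirzupo > sirzupo  (by vowel merger, vowel merger, palatalisation)
Ortoren: *kerzupa > herzupa > herzufa  (by unconditioned shift, intervocalic lenition)
Only *kerzupa yields all of Pasolic sirzupo, Ortoren herzufa.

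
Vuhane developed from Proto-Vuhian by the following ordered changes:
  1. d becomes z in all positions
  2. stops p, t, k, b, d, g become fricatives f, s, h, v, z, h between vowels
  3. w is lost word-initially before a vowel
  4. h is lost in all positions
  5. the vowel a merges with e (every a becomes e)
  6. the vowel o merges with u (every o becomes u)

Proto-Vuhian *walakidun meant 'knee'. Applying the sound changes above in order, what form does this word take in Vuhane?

Vuhane: start from *walakidun.
  rule 1 (unconditioned shift): walakidun → walakizun
  rule 2 (intervocalic lenition): walakizun → walahizun
  rule 3 (glide loss): walahizun → alahizun
  rule 4 (h-loss): alahizun → alaizun
  rule 5 (vowel merger): alaizun → eleizun
  rule 6: no change — eleizun
  ⇒ Vuhane eleizun

eleizun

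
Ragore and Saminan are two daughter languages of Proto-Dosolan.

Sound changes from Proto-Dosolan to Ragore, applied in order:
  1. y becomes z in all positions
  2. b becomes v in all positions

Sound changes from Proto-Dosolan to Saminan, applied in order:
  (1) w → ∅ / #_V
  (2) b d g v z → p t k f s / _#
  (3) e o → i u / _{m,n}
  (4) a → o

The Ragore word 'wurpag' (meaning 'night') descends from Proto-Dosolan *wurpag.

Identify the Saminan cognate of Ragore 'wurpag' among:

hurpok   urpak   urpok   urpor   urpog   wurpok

Saminan: *wurpag > urpag > urpak > urpok  (by glide loss, final devoicing, vowel merger)
The other candidates each miss or misapply at least one Saminan change.

urpok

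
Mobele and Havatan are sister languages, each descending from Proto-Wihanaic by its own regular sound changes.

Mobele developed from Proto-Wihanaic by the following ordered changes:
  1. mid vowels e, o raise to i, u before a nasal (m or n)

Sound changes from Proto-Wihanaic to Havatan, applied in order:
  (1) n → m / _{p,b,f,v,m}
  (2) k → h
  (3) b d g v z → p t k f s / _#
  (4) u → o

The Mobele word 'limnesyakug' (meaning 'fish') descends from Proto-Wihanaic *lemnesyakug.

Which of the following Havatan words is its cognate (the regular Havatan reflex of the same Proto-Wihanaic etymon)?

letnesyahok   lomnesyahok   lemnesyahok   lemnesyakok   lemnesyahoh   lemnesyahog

Havatan: *lemnesyakug
  lemnesyakug (rule 1 does not apply)
  lemnesyakug → lemnesyahug   [unconditioned shift]
  lemnesyahug → lemnesyahuk   [final devoicing]
  lemnesyahuk → lemnesyahok   [vowel merger]
  giving Havatan lemnesyahok.
Among the options, 'lemnesyahok' alone shows every Havatan change applied in order.

lemnesyahok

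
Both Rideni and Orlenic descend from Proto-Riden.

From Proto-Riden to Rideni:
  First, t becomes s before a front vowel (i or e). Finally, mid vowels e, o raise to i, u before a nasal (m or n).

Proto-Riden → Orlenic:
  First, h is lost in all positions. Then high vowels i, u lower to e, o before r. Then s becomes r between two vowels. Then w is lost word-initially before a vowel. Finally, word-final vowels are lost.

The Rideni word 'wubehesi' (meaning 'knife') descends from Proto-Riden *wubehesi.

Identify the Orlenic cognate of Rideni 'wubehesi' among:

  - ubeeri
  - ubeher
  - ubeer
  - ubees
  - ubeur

ubeer

Orlenic: *wubehesi > wubeesi > wubeeri > ubeeri > ubeer  (by h-loss, rhotacism, glide loss, apocope)
Among the options, 'ubeer' alone shows every Orlenic change applied in order.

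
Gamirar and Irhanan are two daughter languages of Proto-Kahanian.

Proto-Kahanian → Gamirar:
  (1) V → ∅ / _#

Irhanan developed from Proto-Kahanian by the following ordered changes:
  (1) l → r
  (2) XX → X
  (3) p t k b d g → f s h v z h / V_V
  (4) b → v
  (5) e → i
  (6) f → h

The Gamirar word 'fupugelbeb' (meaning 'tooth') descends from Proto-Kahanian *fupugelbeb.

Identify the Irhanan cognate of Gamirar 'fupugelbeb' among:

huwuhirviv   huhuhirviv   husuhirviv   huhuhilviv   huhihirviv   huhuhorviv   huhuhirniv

Irhanan: *fupugelbeb > fupugerbeb > fufuherbeb > fufuhervev > fufuhirviv > huhuhirviv  (by unconditioned shift, intervocalic lenition, unconditioned shift, vowel merger, unconditioned shift)
Among the options, 'huhuhirviv' alone shows every Irhanan change applied in order.

huhuhirviv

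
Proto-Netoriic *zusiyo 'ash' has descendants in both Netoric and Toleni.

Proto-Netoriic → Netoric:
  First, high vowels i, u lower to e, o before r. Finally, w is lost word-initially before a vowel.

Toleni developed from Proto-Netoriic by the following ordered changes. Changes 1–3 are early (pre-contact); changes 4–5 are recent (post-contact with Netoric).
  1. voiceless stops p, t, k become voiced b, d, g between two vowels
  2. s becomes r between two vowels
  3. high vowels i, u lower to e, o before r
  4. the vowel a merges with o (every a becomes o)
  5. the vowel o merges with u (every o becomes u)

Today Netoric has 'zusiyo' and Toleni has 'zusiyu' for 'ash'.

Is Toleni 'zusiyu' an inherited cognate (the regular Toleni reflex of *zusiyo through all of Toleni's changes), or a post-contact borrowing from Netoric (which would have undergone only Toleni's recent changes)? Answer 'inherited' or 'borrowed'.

If inherited, *zusiyo would pass through all of Toleni's changes:
Toleni: start from *zusiyo.
  rule 1: no change — zusiyo
  rule 2 (rhotacism): zusiyo → zuriyo
  rule 3 (pre-rhotic lowering): zuriyo → zoriyo
  rule 4: no change — zoriyo
  rule 5 (vowel merger): zoriyo → zuriyu
  ⇒ Toleni zuriyu
If borrowed from Netoric 'zusiyo' after the early changes, it would undergo only the recent ones:
  rule 4 (vowel merger): no change (zusiyo)
  rule 5 (vowel merger): zusiyo → zusiyu
  ⇒ as a loan: zusiyu
Toleni 'zusiyu' matches the loan outcome 'zusiyu', not the inherited 'zuriyu' — it skipped the early Toleni changes, so it was borrowed from Netoric.

borrowed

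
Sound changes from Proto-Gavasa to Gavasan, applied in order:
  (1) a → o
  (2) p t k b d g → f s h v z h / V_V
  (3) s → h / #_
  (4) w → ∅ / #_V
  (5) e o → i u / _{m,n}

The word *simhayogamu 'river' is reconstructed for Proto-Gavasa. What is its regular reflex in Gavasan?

Gavasan: *simhayogamu
  simhayogamu → simhoyogomu   [vowel merger]
  simhoyogomu → simhoyohomu   [intervocalic lenition]
  simhoyohomu → himhoyohomu   [debuccalisation]
  himhoyohomu (rule 4 does not apply)
  himhoyohomu → himhoyohumu   [pre-nasal raising]
  giving Gavasan himhoyohumu.

himhoyohumu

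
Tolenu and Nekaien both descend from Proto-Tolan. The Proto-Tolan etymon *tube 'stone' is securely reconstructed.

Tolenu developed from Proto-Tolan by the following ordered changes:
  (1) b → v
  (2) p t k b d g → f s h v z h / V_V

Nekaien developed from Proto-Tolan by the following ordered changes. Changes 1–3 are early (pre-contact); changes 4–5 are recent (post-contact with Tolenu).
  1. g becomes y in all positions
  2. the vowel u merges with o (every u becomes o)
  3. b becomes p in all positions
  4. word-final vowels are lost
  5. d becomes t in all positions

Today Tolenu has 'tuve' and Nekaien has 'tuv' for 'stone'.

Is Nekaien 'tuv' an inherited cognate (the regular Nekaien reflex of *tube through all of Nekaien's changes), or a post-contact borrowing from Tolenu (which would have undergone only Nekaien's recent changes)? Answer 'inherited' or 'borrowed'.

borrowed

If inherited, *tube would pass through all of Nekaien's changes:
Nekaien: *tube > tobe > tope > top  (by vowel merger, unconditioned shift, apocope)
If borrowed from Tolenu 'tuve' after the early changes, it would undergo only the recent ones:
  rule 4 (apocope): tuve → tuv
  rule 5 (unconditioned shift): no change (tuv)
  ⇒ as a loan: tuv
Nekaien 'tuv' matches the loan outcome 'tuv', not the inherited 'top' — it skipped the early Nekaien changes, so it was borrowed from Tolenu.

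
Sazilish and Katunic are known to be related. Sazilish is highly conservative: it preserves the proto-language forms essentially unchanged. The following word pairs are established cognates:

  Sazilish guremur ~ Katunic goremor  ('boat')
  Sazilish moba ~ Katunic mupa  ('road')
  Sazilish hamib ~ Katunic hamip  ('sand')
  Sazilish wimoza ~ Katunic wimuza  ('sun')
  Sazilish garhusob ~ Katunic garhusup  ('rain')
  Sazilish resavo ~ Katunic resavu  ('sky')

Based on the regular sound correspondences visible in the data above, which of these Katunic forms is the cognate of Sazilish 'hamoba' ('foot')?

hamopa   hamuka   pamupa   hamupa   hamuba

hamupa

moba ~ mupa, garhusob ~ garhusup — Sazilish o corresponds to Katunic u after a consonant, before a labial obstruent.
moba ~ mupa — Sazilish b corresponds to Katunic p between vowels (before a back vowel).
Applying these to Sazilish 'hamoba':
  hamoba → hamuba   (o→u after a consonant, before a labial obstruent)
  hamuba → hamupa   (b→p between vowels (before a back vowel))
So the Katunic cognate is 'hamupa'.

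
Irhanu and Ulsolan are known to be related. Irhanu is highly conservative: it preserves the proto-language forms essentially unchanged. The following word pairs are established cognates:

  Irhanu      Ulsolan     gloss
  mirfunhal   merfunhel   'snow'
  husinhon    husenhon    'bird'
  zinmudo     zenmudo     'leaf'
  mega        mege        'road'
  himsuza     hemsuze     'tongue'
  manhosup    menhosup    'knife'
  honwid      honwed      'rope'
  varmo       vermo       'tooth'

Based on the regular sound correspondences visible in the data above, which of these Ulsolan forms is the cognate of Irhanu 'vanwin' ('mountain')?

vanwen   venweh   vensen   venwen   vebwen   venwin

manhosup ~ menhosup — Irhanu a corresponds to Ulsolan e after a consonant, before a nasal.
husinhon ~ husenhon, zinmudo ~ zenmudo — Irhanu i corresponds to Ulsolan e after a consonant, before a nasal.
Applying these to Irhanu 'vanwin':
  vanwin → venwin   (a→e after a consonant, before a nasal)
  venwin → venwen   (i→e after a consonant, before a nasal)
So the Ulsolan cognate is 'venwen'.

venwen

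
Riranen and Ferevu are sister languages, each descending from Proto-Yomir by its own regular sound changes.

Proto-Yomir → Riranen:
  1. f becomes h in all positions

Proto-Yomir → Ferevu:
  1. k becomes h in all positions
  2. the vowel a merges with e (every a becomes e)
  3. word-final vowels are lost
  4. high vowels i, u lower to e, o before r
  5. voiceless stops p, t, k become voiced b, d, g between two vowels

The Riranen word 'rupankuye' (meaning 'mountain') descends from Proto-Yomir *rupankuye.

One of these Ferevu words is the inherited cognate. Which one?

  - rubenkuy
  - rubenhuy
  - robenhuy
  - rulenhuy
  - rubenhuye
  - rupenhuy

Ferevu: *rupankuye > rupanhuye > rupenhuye > rupenhuy > rubenhuy  (by unconditioned shift, vowel merger, apocope, intervocalic voicing)

rubenhuy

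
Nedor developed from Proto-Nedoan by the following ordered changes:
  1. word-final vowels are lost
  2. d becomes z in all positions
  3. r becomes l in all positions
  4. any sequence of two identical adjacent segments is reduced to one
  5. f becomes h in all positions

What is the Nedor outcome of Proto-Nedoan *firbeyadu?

hilbeyaz

Nedor: *firbeyadu > firbeyad > firbeyaz > filbeyaz > hilbeyaz  (by apocope, unconditioned shift, unconditioned shift, unconditioned shift)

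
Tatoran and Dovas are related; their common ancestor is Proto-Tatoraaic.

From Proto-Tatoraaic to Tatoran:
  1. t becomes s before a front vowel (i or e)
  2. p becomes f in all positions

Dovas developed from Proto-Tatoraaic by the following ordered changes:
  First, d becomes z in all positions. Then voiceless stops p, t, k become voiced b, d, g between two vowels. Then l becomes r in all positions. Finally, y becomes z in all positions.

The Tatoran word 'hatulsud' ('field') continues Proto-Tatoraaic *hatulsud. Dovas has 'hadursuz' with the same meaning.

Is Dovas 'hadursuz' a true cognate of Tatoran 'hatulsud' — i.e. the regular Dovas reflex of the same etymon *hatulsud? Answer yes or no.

Derive the expected Dovas reflex of *hatulsud:
Dovas: *hatulsud
  hatulsud → hatulsuz   [unconditioned shift]
  hatulsuz → hadulsuz   [intervocalic voicing]
  hadulsuz → hadursuz   [unconditioned shift]
  hadursuz (rule 4 does not apply)
  giving Dovas hadursuz.
Dovas 'hadursuz' matches the regular reflex exactly, so the pair is cognate.

yes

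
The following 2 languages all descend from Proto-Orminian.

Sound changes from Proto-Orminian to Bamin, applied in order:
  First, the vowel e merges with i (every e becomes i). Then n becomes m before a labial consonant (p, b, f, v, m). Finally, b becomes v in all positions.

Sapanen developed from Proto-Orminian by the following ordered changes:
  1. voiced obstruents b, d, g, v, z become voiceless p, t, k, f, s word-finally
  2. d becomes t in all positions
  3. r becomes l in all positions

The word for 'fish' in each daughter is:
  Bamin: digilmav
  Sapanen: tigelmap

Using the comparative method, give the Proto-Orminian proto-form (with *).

Position 1: Bamin has d, Sapanen has t. Bamin preserves d here (none of its changes turn any other segment into d), so the proto-segment is *d.
Position 4: Bamin has i, Sapanen has e. Sapanen preserves e here (none of its changes turn any other segment into e), so the proto-segment is *e.
Continuing position by position gives *digelmab; check it forward:
Bamin: *digelmab
  digelmab → digilmab   [vowel merger]
  digilmab (rule 2 does not apply)
  digilmab → digilmav   [unconditioned shift]
  giving Bamin digilmav.
Sapanen: start from *digelmab.
  rule 1 (final devoicing): digelmab → digelmap
  rule 2 (unconditioned shift): digelmap → tigelmap
  rule 3: no change — tigelmap
  ⇒ Sapanen tigelmap
Only *digelmab yields all of Bamin digilmav, Sapanen tigelmap.

*digelmab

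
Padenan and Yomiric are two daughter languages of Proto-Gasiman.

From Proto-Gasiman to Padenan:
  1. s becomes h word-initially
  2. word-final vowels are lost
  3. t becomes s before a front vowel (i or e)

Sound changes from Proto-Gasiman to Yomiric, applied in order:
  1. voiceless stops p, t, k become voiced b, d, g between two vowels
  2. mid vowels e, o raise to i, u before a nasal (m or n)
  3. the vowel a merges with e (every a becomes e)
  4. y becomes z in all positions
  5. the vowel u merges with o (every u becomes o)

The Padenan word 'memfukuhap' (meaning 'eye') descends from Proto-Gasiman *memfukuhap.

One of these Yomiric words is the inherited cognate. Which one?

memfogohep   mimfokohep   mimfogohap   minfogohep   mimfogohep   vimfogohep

Yomiric: *memfukuhap > memfuguhap > mimfuguhap > mimfuguhep > mimfogohep  (by intervocalic voicing, pre-nasal raising, vowel merger, vowel merger)
Among the options, 'mimfogohep' alone shows every Yomiric change applied in order.

mimfogohep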